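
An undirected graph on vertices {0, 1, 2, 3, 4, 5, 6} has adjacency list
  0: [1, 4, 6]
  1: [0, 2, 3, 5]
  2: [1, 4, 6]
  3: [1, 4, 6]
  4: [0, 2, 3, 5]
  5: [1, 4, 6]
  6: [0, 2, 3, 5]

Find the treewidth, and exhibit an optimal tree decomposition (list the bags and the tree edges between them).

The largest bag has 4 vertices, giving width 3; this decomposition certifies tw(G) ≤ 3. For the lower bound: the 4 vertex sets {3,6}, {1,2}, {4}, {0} are disjoint, each induces a connected subgraph, and every pair is joined by at least one edge of G. Contracting each set to a single vertex therefore yields K_{4} as a minor, and since treewidth is minor-monotone, tw(G) ≥ tw(K_{4}) = 3. Therefore the treewidth is 3.

Treewidth 3.
One optimal decomposition is:
Bags: B1 = {1, 3, 4, 6}  B2 = {1, 2, 4, 6}  B3 = {0, 1, 4, 6}  B4 = {1, 4, 5, 6}
Tree: B1–B2, B2–B3, B3–B4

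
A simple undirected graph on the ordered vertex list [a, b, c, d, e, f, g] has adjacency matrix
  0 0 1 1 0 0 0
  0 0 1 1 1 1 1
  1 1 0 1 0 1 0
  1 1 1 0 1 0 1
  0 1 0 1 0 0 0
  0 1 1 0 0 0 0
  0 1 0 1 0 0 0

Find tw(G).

2

A width-2 tree decomposition is:
Bags: B1 = {b, c, d}  B2 = {a, c, d}  B3 = {b, c, f}  B4 = {b, d, e}  B5 = {b, d, g}
Tree: B1–B2, B1–B3, B1–B4, B4–B5
Every bag has size at most 3, so the width is 3 − 1 = 2 and tw(G) ≤ 2. Conversely, {a, c, d} is a clique of size 3, and the vertices of any clique must share a bag in every tree decomposition; so some bag has ≥ 3 vertices and tw(G) ≥ 2. Therefore the treewidth is 2.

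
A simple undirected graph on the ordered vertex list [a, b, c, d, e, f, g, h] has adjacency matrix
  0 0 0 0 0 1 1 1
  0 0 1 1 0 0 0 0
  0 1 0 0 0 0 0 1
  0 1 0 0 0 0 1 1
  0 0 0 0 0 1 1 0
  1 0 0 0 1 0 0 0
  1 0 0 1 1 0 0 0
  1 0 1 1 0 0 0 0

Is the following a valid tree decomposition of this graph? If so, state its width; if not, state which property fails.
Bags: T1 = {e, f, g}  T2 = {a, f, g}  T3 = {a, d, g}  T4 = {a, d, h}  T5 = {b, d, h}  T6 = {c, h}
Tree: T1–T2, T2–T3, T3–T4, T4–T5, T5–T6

No — edge (b,c) lies in no bag.

A tree decomposition must satisfy three properties: every vertex lies in some bag; for every edge, both endpoints lie together in some bag; and for every vertex, the bags containing it form a connected subtree. Here edge (b,c) lies in no bag, so the decomposition is invalid.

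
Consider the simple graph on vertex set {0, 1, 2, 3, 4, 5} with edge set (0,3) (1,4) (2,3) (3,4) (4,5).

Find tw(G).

A width-1 tree decomposition is:
Bags: B1 = {2, 3}  B2 = {3, 4}  B3 = {0, 3}  B4 = {4, 5}  B5 = {1, 4}
Tree: B1–B2, B1–B3, B2–B4, B4–B5
The largest bag has 2 vertices, giving width 1; this decomposition certifies tw(G) ≤ 1. G has an edge, so its treewidth is at least 1. Combining the bounds, tw(G) = 1.

1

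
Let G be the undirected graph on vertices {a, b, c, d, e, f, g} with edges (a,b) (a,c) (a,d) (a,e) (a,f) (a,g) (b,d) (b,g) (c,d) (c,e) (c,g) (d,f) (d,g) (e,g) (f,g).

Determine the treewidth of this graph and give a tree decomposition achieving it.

Treewidth 3.
One such decomposition:
Bags: B1 = {a, c, d, g}  B2 = {a, b, d, g}  B3 = {a, c, e, g}  B4 = {a, d, f, g}
Tree: B1–B2, B1–B3, B2–B4

Every bag has size at most 4, so the width is 4 − 1 = 3 and tw(G) ≤ 3. On the other hand G contains the 4-clique {a, c, d, g}. A clique must lie in a single bag of any decomposition, so no decomposition can have width below 3. Combining the bounds, tw(G) = 3.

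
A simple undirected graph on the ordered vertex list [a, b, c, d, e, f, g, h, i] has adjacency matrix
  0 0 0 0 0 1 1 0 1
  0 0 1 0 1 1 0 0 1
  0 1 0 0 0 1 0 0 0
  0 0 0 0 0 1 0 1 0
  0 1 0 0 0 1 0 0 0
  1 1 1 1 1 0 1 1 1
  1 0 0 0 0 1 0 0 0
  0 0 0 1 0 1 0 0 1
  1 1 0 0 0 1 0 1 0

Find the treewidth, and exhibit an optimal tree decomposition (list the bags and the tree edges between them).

Treewidth 2.
One optimal decomposition is:
Bags: B1 = {f, h, i}  B2 = {b, f, i}  B3 = {a, f, i}  B4 = {b, c, f}  B5 = {d, f, h}  B6 = {a, f, g}  B7 = {b, e, f}
Tree: B1–B2, B2–B3, B2–B4, B1–B5, B3–B6, B2–B7

Each bag holds 3 vertices, so the decomposition has width 2, which upper-bounds the treewidth. Conversely, {d, f, h} is a clique of size 3, and the vertices of any clique must share a bag in every tree decomposition; so some bag has ≥ 3 vertices and tw(G) ≥ 2. Hence tw(G) = 2 exactly.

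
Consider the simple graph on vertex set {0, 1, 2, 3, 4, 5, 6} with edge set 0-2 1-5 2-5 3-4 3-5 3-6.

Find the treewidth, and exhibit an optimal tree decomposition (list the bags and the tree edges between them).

Treewidth 1.
One optimal decomposition is:
Bags: B1 = {2, 5}  B2 = {0, 2}  B3 = {3, 5}  B4 = {1, 5}  B5 = {3, 4}  B6 = {3, 6}
Tree: B1–B2, B1–B3, B1–B4, B3–B5, B5–B6

Every bag has size at most 2, so the width is 2 − 1 = 1 and tw(G) ≤ 1. Any graph with an edge has treewidth ≥ 1, and G has the edge 2–5. The upper and lower bounds meet at 1, so that is the treewidth.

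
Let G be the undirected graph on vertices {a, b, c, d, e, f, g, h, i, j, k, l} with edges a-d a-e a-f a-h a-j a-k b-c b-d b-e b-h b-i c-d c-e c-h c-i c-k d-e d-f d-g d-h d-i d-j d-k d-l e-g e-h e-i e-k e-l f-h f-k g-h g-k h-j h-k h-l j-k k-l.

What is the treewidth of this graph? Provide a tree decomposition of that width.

Treewidth 4.
One optimal decomposition is:
Bags: B1 = {c, d, e, h, k}  B2 = {d, e, g, h, k}  B3 = {a, d, e, h, k}  B4 = {b, c, d, e, h}  B5 = {d, e, h, k, l}  B6 = {a, d, f, h, k}  B7 = {a, d, h, j, k}  B8 = {b, c, d, e, i}
Tree: B1–B2, B2–B3, B1–B4, B2–B5, B3–B6, B6–B7, B4–B8

The largest bag has 5 vertices, giving width 4; this decomposition certifies tw(G) ≤ 4. Conversely, {a, d, h, j, k} is a clique of size 5, and the vertices of any clique must share a bag in every tree decomposition; so some bag has ≥ 5 vertices and tw(G) ≥ 4. Therefore the treewidth is 4.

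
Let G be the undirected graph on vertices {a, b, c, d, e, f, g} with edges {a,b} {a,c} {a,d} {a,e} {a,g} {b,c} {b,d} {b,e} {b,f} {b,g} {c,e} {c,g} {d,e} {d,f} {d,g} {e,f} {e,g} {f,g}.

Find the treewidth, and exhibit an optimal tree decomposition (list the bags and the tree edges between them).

Treewidth 4.
One such decomposition:
Bags: B1 = {a, b, d, e, g}  B2 = {a, b, c, e, g}  B3 = {b, d, e, f, g}
Tree: B1–B2, B1–B3

The largest bag has 5 vertices, giving width 4; this decomposition certifies tw(G) ≤ 4. On the other hand G contains the 5-clique {b, d, e, f, g}. A clique must lie in a single bag of any decomposition, so no decomposition can have width below 4. Therefore the treewidth is 4.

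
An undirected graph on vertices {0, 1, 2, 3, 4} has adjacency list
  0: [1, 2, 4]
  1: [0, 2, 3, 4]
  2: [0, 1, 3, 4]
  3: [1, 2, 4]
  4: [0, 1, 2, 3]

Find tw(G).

3

A width-3 tree decomposition is:
Bags: B1 = {0, 1, 2, 4}  B2 = {1, 2, 3, 4}
Tree: B1–B2
Each bag holds 4 vertices, so the decomposition has width 3, which upper-bounds the treewidth. On the other hand G contains the 4-clique {0, 1, 2, 4}. A clique must lie in a single bag of any decomposition, so no decomposition can have width below 3. Combining the bounds, tw(G) = 3.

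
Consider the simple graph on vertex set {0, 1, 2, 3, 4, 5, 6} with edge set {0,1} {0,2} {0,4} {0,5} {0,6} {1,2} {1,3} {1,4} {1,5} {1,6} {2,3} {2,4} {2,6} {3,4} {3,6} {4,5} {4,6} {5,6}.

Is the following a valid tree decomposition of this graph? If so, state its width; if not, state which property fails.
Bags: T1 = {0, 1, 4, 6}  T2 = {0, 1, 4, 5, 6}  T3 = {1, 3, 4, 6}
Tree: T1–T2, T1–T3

A tree decomposition must satisfy three properties: every vertex lies in some bag; for every edge, both endpoints lie together in some bag; and for every vertex, the bags containing it form a connected subtree. Here vertex 2 appears in no bag, so the decomposition is invalid.

No — vertex 2 appears in no bag.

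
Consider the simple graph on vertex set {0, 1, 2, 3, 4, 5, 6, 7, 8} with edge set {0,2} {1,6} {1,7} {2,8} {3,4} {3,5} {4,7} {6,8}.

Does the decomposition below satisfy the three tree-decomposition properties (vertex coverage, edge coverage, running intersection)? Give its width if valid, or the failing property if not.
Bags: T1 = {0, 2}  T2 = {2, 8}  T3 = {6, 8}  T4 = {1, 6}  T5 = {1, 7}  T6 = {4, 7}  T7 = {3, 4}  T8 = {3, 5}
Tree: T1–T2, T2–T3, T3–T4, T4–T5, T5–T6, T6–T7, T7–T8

Vertex coverage: the bags together contain {0, 1, 2, 3, 4, 5, 6, 7, 8}, the full vertex set. Edge coverage: each edge of G has both endpoints in at least one bag. Running intersection: for every vertex, the bags containing it form a connected subtree. All three properties hold, so this is a valid tree decomposition of width max|bag| − 1 = 1, and hence tw(G) ≤ 1.

Yes; width 1.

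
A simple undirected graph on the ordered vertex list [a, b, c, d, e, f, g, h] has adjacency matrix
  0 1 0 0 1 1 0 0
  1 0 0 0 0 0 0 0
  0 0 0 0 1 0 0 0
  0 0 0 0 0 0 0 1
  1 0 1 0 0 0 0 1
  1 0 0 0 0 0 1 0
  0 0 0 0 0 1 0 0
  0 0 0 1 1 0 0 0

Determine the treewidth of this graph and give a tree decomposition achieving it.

Treewidth 1.
Bags: B1 = {a, e}  B2 = {e, h}  B3 = {a, f}  B4 = {f, g}  B5 = {d, h}  B6 = {c, e}  B7 = {a, b}
Tree: B1–B2, B1–B3, B3–B4, B2–B5, B2–B6, B3–B7

Each bag holds 2 vertices, so the decomposition has width 1, which upper-bounds the treewidth. Any graph with an edge has treewidth ≥ 1, and G has the edge a–e. Therefore the treewidth is 1.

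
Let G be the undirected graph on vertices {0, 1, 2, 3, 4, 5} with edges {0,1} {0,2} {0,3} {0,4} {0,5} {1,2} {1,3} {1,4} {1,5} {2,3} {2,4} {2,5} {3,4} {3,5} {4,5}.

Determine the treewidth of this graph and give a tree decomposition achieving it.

With just one bag of size 6, the width is 6 − 1 = 5, so tw(G) ≤ 5. On the other hand G contains the 6-clique {0, 1, 2, 3, 4, 5}. A clique must lie in a single bag of any decomposition, so no decomposition can have width below 5. Hence tw(G) = 5 exactly.

Treewidth 5.
Bags: B1 = {0, 1, 2, 3, 4, 5}
Tree: (single bag)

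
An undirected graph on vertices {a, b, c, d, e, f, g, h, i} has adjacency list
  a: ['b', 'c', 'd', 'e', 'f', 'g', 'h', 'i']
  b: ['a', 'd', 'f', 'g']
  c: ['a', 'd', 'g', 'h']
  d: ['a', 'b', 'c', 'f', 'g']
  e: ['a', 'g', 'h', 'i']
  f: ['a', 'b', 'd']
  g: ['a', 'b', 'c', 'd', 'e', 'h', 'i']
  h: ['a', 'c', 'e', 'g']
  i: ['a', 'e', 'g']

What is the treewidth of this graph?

3

A width-3 tree decomposition is:
Bags: B1 = {a, c, d, g}  B2 = {a, b, d, g}  B3 = {a, b, d, f}  B4 = {a, c, g, h}  B5 = {a, e, g, h}  B6 = {a, e, g, i}
Tree: B1–B2, B2–B3, B1–B4, B4–B5, B5–B6
Every bag has size at most 4, so the width is 4 − 1 = 3 and tw(G) ≤ 3. Conversely, {a, c, d, g} is a clique of size 4, and the vertices of any clique must share a bag in every tree decomposition; so some bag has ≥ 4 vertices and tw(G) ≥ 3. The upper and lower bounds meet at 3, so that is the treewidth.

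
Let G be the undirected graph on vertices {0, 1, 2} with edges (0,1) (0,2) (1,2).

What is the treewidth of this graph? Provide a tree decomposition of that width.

Treewidth 2.
One optimal decomposition is:
Bags: B1 = {0, 1, 2}
Tree: (single bag)

With just one bag of size 3, the width is 3 − 1 = 2, so tw(G) ≤ 2. On the other hand G contains the 3-clique {0, 1, 2}. A clique must lie in a single bag of any decomposition, so no decomposition can have width below 2. Hence tw(G) = 2 exactly.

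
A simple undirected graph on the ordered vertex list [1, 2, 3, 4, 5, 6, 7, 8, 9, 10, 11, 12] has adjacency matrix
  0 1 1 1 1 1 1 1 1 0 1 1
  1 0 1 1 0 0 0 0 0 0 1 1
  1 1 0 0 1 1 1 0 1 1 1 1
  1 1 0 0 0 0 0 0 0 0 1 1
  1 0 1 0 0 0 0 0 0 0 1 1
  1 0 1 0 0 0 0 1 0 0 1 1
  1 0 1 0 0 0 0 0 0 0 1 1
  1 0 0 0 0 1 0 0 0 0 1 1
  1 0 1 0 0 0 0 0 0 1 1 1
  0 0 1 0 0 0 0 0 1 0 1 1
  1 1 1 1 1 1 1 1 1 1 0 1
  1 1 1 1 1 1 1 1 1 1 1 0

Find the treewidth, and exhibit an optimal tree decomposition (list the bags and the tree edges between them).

Treewidth 4.
One optimal decomposition is:
Bags: B1 = {1, 3, 9, 11, 12}  B2 = {1, 3, 5, 11, 12}  B3 = {1, 3, 6, 11, 12}  B4 = {1, 3, 7, 11, 12}  B5 = {1, 2, 3, 11, 12}  B6 = {1, 6, 8, 11, 12}  B7 = {1, 2, 4, 11, 12}  B8 = {3, 9, 10, 11, 12}
Tree: B1–B2, B2–B3, B2–B4, B3–B5, B3–B6, B5–B7, B1–B8

Each bag holds 5 vertices, so the decomposition has width 4, which upper-bounds the treewidth. For the lower bound, the 5 vertices {1, 6, 8, 11, 12} are pairwise adjacent, and any tree decomposition puts a clique entirely inside one bag — forcing width ≥ 4. Hence tw(G) = 4 exactly.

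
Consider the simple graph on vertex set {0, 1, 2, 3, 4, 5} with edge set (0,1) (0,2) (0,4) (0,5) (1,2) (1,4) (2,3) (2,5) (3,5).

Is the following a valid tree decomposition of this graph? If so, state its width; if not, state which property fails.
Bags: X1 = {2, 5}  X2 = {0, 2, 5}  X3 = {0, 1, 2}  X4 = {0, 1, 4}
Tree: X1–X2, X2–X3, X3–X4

No — vertex 3 appears in no bag.

A tree decomposition must satisfy three properties: every vertex lies in some bag; for every edge, both endpoints lie together in some bag; and for every vertex, the bags containing it form a connected subtree. Here vertex 3 appears in no bag, so the decomposition is invalid.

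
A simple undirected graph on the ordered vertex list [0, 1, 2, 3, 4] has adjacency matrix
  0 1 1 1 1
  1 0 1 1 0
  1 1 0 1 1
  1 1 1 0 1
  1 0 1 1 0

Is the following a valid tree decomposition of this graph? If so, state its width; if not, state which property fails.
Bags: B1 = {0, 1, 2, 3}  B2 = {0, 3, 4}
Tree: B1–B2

A tree decomposition must satisfy three properties: every vertex lies in some bag; for every edge, both endpoints lie together in some bag; and for every vertex, the bags containing it form a connected subtree. Here edge (2,4) lies in no bag, so the decomposition is invalid.

No — edge (2,4) lies in no bag.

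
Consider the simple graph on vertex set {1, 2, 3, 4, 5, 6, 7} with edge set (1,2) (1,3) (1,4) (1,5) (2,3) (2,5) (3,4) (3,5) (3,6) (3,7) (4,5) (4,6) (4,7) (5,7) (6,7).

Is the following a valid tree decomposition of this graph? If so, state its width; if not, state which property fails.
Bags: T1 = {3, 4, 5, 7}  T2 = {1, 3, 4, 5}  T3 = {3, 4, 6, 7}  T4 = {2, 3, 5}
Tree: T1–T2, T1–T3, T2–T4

No — edge (1,2) lies in no bag.

A tree decomposition must satisfy three properties: every vertex lies in some bag; for every edge, both endpoints lie together in some bag; and for every vertex, the bags containing it form a connected subtree. Here edge (1,2) lies in no bag, so the decomposition is invalid.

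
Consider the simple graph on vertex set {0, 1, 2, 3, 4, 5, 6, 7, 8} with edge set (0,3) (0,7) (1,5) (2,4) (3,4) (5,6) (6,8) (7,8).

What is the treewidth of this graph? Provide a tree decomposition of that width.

Every bag has size at most 2, so the width is 2 − 1 = 1 and tw(G) ≤ 1. G has an edge, so its treewidth is at least 1. Therefore the treewidth is 1.

Treewidth 1.
Bags: B1 = {1, 5}  B2 = {5, 6}  B3 = {6, 8}  B4 = {7, 8}  B5 = {0, 7}  B6 = {0, 3}  B7 = {3, 4}  B8 = {2, 4}
Tree: B1–B2, B2–B3, B3–B4, B4–B5, B5–B6, B6–B7, B7–B8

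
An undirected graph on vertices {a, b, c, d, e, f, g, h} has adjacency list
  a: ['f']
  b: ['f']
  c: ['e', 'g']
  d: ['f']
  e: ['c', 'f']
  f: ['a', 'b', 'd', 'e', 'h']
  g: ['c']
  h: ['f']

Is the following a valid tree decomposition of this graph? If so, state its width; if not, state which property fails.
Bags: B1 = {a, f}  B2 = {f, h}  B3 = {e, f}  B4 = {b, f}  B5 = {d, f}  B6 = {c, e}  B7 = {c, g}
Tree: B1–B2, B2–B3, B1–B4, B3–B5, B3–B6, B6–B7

Vertex coverage: the bags together contain {a, b, c, d, e, f, g, h}, the full vertex set. Edge coverage: each edge of G has both endpoints in at least one bag. Running intersection: for every vertex, the bags containing it form a connected subtree. All three properties hold, so this is a valid tree decomposition of width max|bag| − 1 = 1, and hence tw(G) ≤ 1.

Yes; width 1.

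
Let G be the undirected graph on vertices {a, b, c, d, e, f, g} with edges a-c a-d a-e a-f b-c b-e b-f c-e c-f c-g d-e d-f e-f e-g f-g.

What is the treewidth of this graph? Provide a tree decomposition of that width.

Treewidth 3.
Bags: B1 = {a, c, e, f}  B2 = {c, e, f, g}  B3 = {a, d, e, f}  B4 = {b, c, e, f}
Tree: B1–B2, B1–B3, B2–B4

The largest bag has 4 vertices, giving width 3; this decomposition certifies tw(G) ≤ 3. On the other hand G contains the 4-clique {a, d, e, f}. A clique must lie in a single bag of any decomposition, so no decomposition can have width below 3. Combining the bounds, tw(G) = 3.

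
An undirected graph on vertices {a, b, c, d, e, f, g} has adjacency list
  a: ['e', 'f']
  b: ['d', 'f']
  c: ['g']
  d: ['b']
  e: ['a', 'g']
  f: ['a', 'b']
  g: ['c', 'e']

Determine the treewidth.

1

A width-1 tree decomposition is:
Bags: B1 = {b, d}  B2 = {b, f}  B3 = {a, f}  B4 = {a, e}  B5 = {e, g}  B6 = {c, g}
Tree: B1–B2, B2–B3, B3–B4, B4–B5, B5–B6
The largest bag has 2 vertices, giving width 1; this decomposition certifies tw(G) ≤ 1. Any graph with an edge has treewidth ≥ 1, and G has the edge d–b. Therefore the treewidth is 1.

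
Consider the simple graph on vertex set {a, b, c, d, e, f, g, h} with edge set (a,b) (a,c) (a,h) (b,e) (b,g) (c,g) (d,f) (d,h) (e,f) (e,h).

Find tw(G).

2

A width-2 tree decomposition is:
Bags: B1 = {d, e, f}  B2 = {d, e, h}  B3 = {b, e, h}  B4 = {a, b, h}  B5 = {a, b, g}  B6 = {a, c, g}
Tree: B1–B2, B2–B3, B3–B4, B4–B5, B5–B6
Each bag holds 3 vertices, so the decomposition has width 2, which upper-bounds the treewidth. For the lower bound, G contains the cycle f–d–h–e–f, so G is not a forest; only forests have treewidth ≤ 1, hence tw(G) ≥ 2. The upper and lower bounds meet at 2, so that is the treewidth.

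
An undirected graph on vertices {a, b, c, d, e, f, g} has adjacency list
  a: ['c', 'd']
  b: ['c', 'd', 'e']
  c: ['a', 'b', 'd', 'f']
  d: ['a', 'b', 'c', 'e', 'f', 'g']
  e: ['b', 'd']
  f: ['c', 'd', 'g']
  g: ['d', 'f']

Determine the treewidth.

2

A width-2 tree decomposition is:
Bags: B1 = {b, c, d}  B2 = {c, d, f}  B3 = {d, f, g}  B4 = {a, c, d}  B5 = {b, d, e}
Tree: B1–B2, B2–B3, B1–B4, B1–B5
The largest bag has 3 vertices, giving width 2; this decomposition certifies tw(G) ≤ 2. For the lower bound, the 3 vertices {d, f, g} are pairwise adjacent, and any tree decomposition puts a clique entirely inside one bag — forcing width ≥ 2. Combining the bounds, tw(G) = 2.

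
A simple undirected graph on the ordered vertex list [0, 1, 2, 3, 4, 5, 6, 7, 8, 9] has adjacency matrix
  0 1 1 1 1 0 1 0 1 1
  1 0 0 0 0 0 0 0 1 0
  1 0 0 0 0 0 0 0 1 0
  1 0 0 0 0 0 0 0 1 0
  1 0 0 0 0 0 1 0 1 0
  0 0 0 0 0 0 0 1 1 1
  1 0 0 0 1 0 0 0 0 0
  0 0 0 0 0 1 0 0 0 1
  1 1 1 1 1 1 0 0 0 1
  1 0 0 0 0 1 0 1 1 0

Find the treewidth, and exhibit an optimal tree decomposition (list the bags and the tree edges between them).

The largest bag has 3 vertices, giving width 2; this decomposition certifies tw(G) ≤ 2. For the lower bound, the 3 vertices {0, 1, 8} are pairwise adjacent, and any tree decomposition puts a clique entirely inside one bag — forcing width ≥ 2. The upper and lower bounds meet at 2, so that is the treewidth.

Treewidth 2.
Bags: B1 = {0, 8, 9}  B2 = {0, 3, 8}  B3 = {0, 1, 8}  B4 = {0, 4, 8}  B5 = {5, 8, 9}  B6 = {0, 2, 8}  B7 = {5, 7, 9}  B8 = {0, 4, 6}
Tree: B1–B2, B2–B3, B3–B4, B1–B5, B3–B6, B5–B7, B4–B8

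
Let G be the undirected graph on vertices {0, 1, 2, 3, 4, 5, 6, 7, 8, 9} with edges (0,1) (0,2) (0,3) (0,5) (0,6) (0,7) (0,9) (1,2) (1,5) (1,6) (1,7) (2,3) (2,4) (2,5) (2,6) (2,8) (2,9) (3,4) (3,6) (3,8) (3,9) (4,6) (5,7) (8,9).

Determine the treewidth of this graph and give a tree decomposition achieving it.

Every bag has size at most 4, so the width is 4 − 1 = 3 and tw(G) ≤ 3. For the lower bound, the 4 vertices {0, 1, 2, 5} are pairwise adjacent, and any tree decomposition puts a clique entirely inside one bag — forcing width ≥ 3. The upper and lower bounds meet at 3, so that is the treewidth.

Treewidth 3.
One such decomposition:
Bags: B1 = {0, 2, 3, 6}  B2 = {0, 1, 2, 6}  B3 = {0, 1, 2, 5}  B4 = {0, 2, 3, 9}  B5 = {2, 3, 8, 9}  B6 = {2, 3, 4, 6}  B7 = {0, 1, 5, 7}
Tree: B1–B2, B2–B3, B1–B4, B4–B5, B1–B6, B3–B7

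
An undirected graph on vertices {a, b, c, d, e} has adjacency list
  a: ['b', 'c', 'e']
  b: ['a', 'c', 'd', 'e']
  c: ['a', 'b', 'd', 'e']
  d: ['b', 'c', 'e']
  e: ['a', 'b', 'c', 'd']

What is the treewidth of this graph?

3

A width-3 tree decomposition is:
Bags: B1 = {a, b, c, e}  B2 = {b, c, d, e}
Tree: B1–B2
Every bag has size at most 4, so the width is 4 − 1 = 3 and tw(G) ≤ 3. For the lower bound, the 4 vertices {b, c, d, e} are pairwise adjacent, and any tree decomposition puts a clique entirely inside one bag — forcing width ≥ 3. The upper and lower bounds meet at 3, so that is the treewidth.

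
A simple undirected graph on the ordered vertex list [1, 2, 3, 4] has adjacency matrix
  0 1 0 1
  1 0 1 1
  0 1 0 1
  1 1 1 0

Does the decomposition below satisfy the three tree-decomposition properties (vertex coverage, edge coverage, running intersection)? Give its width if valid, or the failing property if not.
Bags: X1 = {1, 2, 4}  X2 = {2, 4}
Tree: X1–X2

No — vertex 3 appears in no bag.

A tree decomposition must satisfy three properties: every vertex lies in some bag; for every edge, both endpoints lie together in some bag; and for every vertex, the bags containing it form a connected subtree. Here vertex 3 appears in no bag, so the decomposition is invalid.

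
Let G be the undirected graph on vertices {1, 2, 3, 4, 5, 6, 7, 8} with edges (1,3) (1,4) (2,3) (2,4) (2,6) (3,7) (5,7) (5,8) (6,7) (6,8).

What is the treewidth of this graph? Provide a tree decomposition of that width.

Treewidth 2.
One such decomposition:
Bags: B1 = {5, 6, 8}  B2 = {5, 6, 7}  B3 = {2, 6, 7}  B4 = {2, 3, 7}  B5 = {2, 3, 4}  B6 = {1, 3, 4}
Tree: B1–B2, B2–B3, B3–B4, B4–B5, B5–B6

Every bag has size at most 3, so the width is 3 − 1 = 2 and tw(G) ≤ 2. For the lower bound, G contains the cycle 8–5–7–6–8, so G is not a forest; only forests have treewidth ≤ 1, hence tw(G) ≥ 2. Hence tw(G) = 2 exactly.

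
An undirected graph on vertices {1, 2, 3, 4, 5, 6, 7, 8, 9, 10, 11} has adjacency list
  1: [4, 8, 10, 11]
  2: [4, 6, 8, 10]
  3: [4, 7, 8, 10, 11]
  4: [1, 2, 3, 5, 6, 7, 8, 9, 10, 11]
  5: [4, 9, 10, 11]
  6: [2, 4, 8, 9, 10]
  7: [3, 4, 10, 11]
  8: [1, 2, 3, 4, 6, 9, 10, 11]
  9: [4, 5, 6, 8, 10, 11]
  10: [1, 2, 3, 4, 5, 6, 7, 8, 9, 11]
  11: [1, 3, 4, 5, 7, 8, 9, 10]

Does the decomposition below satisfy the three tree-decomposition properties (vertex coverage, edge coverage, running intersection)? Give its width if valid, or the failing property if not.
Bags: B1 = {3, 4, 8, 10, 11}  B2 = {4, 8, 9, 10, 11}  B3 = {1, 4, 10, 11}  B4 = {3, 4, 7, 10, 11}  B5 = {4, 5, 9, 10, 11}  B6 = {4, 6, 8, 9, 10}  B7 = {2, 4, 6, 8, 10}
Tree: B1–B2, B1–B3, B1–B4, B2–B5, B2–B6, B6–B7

A tree decomposition must satisfy three properties: every vertex lies in some bag; for every edge, both endpoints lie together in some bag; and for every vertex, the bags containing it form a connected subtree. Here edge (8,1) lies in no bag, so the decomposition is invalid.

No — edge (8,1) lies in no bag.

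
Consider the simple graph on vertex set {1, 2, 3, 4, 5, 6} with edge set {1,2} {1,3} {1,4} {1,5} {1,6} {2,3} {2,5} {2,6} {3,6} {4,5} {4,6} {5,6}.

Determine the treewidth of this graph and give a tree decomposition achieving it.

Each bag holds 4 vertices, so the decomposition has width 3, which upper-bounds the treewidth. For the lower bound, the 4 vertices {1, 2, 3, 6} are pairwise adjacent, and any tree decomposition puts a clique entirely inside one bag — forcing width ≥ 3. Therefore the treewidth is 3.

Treewidth 3.
One optimal decomposition is:
Bags: B1 = {1, 2, 3, 6}  B2 = {1, 2, 5, 6}  B3 = {1, 4, 5, 6}
Tree: B1–B2, B2–B3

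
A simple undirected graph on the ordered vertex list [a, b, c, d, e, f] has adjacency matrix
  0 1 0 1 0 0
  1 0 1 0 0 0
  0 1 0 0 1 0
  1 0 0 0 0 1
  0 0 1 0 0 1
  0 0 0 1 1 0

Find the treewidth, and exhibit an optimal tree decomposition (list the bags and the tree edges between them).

Treewidth 2.
One optimal decomposition is:
Bags: B1 = {d, e, f}  B2 = {c, d, e}  B3 = {b, c, d}  B4 = {a, b, d}
Tree: B1–B2, B2–B3, B3–B4

Each bag holds 3 vertices, so the decomposition has width 2, which upper-bounds the treewidth. For the lower bound, G contains the cycle d–f–e–c–b–a–d, so G is not a forest; only forests have treewidth ≤ 1, hence tw(G) ≥ 2. Combining the bounds, tw(G) = 2.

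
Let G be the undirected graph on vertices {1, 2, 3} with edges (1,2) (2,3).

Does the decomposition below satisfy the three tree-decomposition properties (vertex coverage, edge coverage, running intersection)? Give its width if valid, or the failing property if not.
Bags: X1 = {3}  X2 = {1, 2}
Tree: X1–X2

No — edge (2,3) lies in no bag.

A tree decomposition must satisfy three properties: every vertex lies in some bag; for every edge, both endpoints lie together in some bag; and for every vertex, the bags containing it form a connected subtree. Here edge (2,3) lies in no bag, so the decomposition is invalid.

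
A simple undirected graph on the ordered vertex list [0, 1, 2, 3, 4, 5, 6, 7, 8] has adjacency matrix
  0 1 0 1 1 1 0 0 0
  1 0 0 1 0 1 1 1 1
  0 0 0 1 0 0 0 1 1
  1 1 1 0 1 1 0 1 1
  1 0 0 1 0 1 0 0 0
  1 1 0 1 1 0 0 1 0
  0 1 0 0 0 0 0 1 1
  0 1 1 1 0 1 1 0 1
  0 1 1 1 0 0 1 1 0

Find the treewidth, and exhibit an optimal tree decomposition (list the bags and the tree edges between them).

Each bag holds 4 vertices, so the decomposition has width 3, which upper-bounds the treewidth. Conversely, {1, 3, 7, 8} is a clique of size 4, and the vertices of any clique must share a bag in every tree decomposition; so some bag has ≥ 4 vertices and tw(G) ≥ 3. Hence tw(G) = 3 exactly.

Treewidth 3.
Bags: B1 = {1, 3, 7, 8}  B2 = {1, 3, 5, 7}  B3 = {1, 6, 7, 8}  B4 = {0, 1, 3, 5}  B5 = {2, 3, 7, 8}  B6 = {0, 3, 4, 5}
Tree: B1–B2, B1–B3, B2–B4, B1–B5, B4–B6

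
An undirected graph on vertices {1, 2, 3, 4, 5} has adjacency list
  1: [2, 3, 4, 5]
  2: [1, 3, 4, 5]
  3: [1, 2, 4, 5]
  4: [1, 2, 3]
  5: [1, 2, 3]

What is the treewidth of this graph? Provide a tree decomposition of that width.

Each bag holds 4 vertices, so the decomposition has width 3, which upper-bounds the treewidth. For the lower bound, the 4 vertices {1, 2, 3, 4} are pairwise adjacent, and any tree decomposition puts a clique entirely inside one bag — forcing width ≥ 3. Hence tw(G) = 3 exactly.

Treewidth 3.
One optimal decomposition is:
Bags: B1 = {1, 2, 3, 4}  B2 = {1, 2, 3, 5}
Tree: B1–B2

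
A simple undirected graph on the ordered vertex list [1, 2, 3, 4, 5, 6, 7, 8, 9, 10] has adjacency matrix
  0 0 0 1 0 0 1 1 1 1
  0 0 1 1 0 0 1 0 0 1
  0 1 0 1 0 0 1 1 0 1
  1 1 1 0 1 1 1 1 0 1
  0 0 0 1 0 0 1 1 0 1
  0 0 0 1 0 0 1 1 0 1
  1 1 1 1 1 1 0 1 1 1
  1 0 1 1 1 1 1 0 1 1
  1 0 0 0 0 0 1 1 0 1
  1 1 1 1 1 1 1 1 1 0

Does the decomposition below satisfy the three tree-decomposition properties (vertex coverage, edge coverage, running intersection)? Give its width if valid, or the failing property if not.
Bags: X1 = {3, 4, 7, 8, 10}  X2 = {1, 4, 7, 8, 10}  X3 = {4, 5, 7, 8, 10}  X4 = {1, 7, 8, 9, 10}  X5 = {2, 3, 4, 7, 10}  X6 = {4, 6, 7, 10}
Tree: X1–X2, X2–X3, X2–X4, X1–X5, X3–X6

A tree decomposition must satisfy three properties: every vertex lies in some bag; for every edge, both endpoints lie together in some bag; and for every vertex, the bags containing it form a connected subtree. Here edge (8,6) lies in no bag, so the decomposition is invalid.

No — edge (8,6) lies in no bag.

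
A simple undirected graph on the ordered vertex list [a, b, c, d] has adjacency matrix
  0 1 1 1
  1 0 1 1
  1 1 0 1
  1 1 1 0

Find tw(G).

A width-3 tree decomposition is:
Bags: B1 = {a, b, c, d}
Tree: (single bag)
A single bag containing all 4 vertices is trivially a valid decomposition of width 3. Conversely, {a, b, c, d} is a clique of size 4, and the vertices of any clique must share a bag in every tree decomposition; so some bag has ≥ 4 vertices and tw(G) ≥ 3. Therefore the treewidth is 3.

3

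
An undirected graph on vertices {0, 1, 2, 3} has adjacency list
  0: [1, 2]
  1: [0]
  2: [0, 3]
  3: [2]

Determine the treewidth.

1

A width-1 tree decomposition is:
Bags: B1 = {0, 2}  B2 = {0, 1}  B3 = {2, 3}
Tree: B1–B2, B1–B3
Each bag holds 2 vertices, so the decomposition has width 1, which upper-bounds the treewidth. Since G has at least one edge (e.g. 2–0), it is not an edgeless graph, so tw(G) ≥ 1. The upper and lower bounds meet at 1, so that is the treewidth.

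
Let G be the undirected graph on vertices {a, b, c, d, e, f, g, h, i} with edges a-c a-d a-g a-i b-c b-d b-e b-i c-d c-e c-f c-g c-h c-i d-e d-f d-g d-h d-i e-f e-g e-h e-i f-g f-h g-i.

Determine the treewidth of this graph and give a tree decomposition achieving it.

Every bag has size at most 5, so the width is 5 − 1 = 4 and tw(G) ≤ 4. On the other hand G contains the 5-clique {c, d, e, f, g}. A clique must lie in a single bag of any decomposition, so no decomposition can have width below 4. The upper and lower bounds meet at 4, so that is the treewidth.

Treewidth 4.
Bags: B1 = {c, d, e, f, g}  B2 = {c, d, e, g, i}  B3 = {a, c, d, g, i}  B4 = {c, d, e, f, h}  B5 = {b, c, d, e, i}
Tree: B1–B2, B2–B3, B1–B4, B2–B5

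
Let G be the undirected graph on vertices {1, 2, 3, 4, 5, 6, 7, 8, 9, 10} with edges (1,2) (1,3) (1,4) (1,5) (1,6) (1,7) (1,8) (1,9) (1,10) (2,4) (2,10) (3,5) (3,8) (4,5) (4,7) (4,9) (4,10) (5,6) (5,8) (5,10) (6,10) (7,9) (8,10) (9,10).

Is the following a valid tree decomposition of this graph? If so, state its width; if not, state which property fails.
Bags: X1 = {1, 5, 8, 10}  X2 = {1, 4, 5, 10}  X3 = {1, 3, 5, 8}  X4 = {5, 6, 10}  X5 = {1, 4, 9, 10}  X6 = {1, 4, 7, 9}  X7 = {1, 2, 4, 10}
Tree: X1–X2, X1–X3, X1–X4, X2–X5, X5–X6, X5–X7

A tree decomposition must satisfy three properties: every vertex lies in some bag; for every edge, both endpoints lie together in some bag; and for every vertex, the bags containing it form a connected subtree. Here edge (1,6) lies in no bag, so the decomposition is invalid.

No — edge (1,6) lies in no bag.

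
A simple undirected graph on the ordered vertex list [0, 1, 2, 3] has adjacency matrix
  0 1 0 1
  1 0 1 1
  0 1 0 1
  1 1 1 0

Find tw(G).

2

A width-2 tree decomposition is:
Bags: B1 = {0, 1, 3}  B2 = {1, 2, 3}
Tree: B1–B2
The largest bag has 3 vertices, giving width 2; this decomposition certifies tw(G) ≤ 2. On the other hand G contains the 3-clique {0, 1, 3}. A clique must lie in a single bag of any decomposition, so no decomposition can have width below 2. Combining the bounds, tw(G) = 2.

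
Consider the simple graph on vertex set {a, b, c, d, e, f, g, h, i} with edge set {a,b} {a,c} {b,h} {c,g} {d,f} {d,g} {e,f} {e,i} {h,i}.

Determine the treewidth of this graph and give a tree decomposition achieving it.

Each bag holds 3 vertices, so the decomposition has width 2, which upper-bounds the treewidth. The edges b–h–i–e–f–d–g–c–a–b form a cycle, so G is not a tree and its treewidth is at least 2. Therefore the treewidth is 2.

Treewidth 2.
One such decomposition:
Bags: B1 = {b, h, i}  B2 = {b, e, i}  B3 = {b, e, f}  B4 = {b, d, f}  B5 = {b, d, g}  B6 = {b, c, g}  B7 = {a, b, c}
Tree: B1–B2, B2–B3, B3–B4, B4–B5, B5–B6, B6–B7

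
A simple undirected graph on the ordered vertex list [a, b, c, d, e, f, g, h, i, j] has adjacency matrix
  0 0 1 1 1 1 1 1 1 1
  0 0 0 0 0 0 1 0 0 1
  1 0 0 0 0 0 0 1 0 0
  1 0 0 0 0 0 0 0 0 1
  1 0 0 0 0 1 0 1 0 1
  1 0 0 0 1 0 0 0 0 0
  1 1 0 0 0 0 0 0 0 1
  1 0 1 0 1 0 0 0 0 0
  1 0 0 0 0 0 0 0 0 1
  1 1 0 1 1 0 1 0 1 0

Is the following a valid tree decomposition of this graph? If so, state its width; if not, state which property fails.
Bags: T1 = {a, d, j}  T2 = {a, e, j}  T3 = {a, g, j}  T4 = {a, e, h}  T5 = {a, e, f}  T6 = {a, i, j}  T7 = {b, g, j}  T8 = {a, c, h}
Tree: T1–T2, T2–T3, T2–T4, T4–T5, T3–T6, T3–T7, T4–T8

Yes; width 2.

Every vertex of G appears in some bag (union = {a, b, c, d, e, f, g, h, i, j}); every edge is covered by a bag; and for each vertex v the set of bags containing v is connected in the bag tree. The decomposition is therefore valid. The largest bag has 3 vertices, so the width is 2.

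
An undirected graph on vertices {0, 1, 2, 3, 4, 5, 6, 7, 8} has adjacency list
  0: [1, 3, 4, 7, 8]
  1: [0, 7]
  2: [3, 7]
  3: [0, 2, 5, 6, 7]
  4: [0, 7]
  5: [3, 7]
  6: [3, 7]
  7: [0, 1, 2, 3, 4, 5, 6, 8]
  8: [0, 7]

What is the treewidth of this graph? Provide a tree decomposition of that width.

Every bag has size at most 3, so the width is 3 − 1 = 2 and tw(G) ≤ 2. Conversely, {0, 7, 8} is a clique of size 3, and the vertices of any clique must share a bag in every tree decomposition; so some bag has ≥ 3 vertices and tw(G) ≥ 2. Combining the bounds, tw(G) = 2.

Treewidth 2.
One such decomposition:
Bags: B1 = {0, 4, 7}  B2 = {0, 7, 8}  B3 = {0, 3, 7}  B4 = {2, 3, 7}  B5 = {3, 5, 7}  B6 = {3, 6, 7}  B7 = {0, 1, 7}
Tree: B1–B2, B1–B3, B3–B4, B3–B5, B5–B6, B2–B7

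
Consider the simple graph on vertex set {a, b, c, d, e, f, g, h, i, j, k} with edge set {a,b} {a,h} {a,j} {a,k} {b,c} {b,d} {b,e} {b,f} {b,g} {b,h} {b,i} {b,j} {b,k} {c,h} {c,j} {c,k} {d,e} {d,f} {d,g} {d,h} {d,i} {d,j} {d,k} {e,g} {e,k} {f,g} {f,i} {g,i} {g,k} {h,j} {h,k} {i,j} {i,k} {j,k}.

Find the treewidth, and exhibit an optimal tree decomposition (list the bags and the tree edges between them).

The largest bag has 5 vertices, giving width 4; this decomposition certifies tw(G) ≤ 4. Conversely, {b, d, f, g, i} is a clique of size 5, and the vertices of any clique must share a bag in every tree decomposition; so some bag has ≥ 5 vertices and tw(G) ≥ 4. The upper and lower bounds meet at 4, so that is the treewidth.

Treewidth 4.
One such decomposition:
Bags: B1 = {b, d, e, g, k}  B2 = {b, d, g, i, k}  B3 = {b, d, i, j, k}  B4 = {b, d, h, j, k}  B5 = {b, c, h, j, k}  B6 = {b, d, f, g, i}  B7 = {a, b, h, j, k}
Tree: B1–B2, B2–B3, B3–B4, B4–B5, B2–B6, B4–B7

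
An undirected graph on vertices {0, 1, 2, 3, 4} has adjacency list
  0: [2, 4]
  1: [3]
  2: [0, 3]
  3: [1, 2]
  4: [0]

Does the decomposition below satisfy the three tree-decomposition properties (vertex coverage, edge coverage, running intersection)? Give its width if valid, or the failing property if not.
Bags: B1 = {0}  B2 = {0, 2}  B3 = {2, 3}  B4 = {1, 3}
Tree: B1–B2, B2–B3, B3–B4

A tree decomposition must satisfy three properties: every vertex lies in some bag; for every edge, both endpoints lie together in some bag; and for every vertex, the bags containing it form a connected subtree. Here vertex 4 appears in no bag, so the decomposition is invalid.

No — vertex 4 appears in no bag.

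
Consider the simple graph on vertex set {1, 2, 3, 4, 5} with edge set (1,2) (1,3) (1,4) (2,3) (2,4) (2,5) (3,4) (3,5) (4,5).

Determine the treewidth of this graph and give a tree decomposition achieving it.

Each bag holds 4 vertices, so the decomposition has width 3, which upper-bounds the treewidth. For the lower bound, the 4 vertices {1, 2, 3, 4} are pairwise adjacent, and any tree decomposition puts a clique entirely inside one bag — forcing width ≥ 3. Combining the bounds, tw(G) = 3.

Treewidth 3.
One such decomposition:
Bags: B1 = {2, 3, 4, 5}  B2 = {1, 2, 3, 4}
Tree: B1–B2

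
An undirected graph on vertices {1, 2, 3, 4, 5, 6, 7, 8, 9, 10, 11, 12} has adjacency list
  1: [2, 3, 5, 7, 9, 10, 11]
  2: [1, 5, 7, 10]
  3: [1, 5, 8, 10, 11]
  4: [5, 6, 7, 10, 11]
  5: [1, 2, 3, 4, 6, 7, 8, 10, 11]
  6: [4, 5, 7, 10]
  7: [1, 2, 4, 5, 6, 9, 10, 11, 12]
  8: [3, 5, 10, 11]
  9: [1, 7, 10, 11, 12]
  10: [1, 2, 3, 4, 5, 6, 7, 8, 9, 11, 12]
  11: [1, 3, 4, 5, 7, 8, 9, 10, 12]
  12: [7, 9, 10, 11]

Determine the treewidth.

A width-4 tree decomposition is:
Bags: B1 = {1, 3, 5, 10, 11}  B2 = {1, 5, 7, 10, 11}  B3 = {1, 7, 9, 10, 11}  B4 = {3, 5, 8, 10, 11}  B5 = {4, 5, 7, 10, 11}  B6 = {7, 9, 10, 11, 12}  B7 = {4, 5, 6, 7, 10}  B8 = {1, 2, 5, 7, 10}
Tree: B1–B2, B2–B3, B1–B4, B2–B5, B3–B6, B5–B7, B2–B8
The largest bag has 5 vertices, giving width 4; this decomposition certifies tw(G) ≤ 4. On the other hand G contains the 5-clique {1, 7, 9, 10, 11}. A clique must lie in a single bag of any decomposition, so no decomposition can have width below 4. Combining the bounds, tw(G) = 4.

4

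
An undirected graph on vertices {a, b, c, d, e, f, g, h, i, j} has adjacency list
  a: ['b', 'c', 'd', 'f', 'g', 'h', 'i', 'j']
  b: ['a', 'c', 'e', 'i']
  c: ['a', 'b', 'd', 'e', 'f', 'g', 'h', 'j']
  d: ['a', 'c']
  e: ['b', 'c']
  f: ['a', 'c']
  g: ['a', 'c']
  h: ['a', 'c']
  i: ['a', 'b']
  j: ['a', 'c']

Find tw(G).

A width-2 tree decomposition is:
Bags: B1 = {a, c, f}  B2 = {a, c, h}  B3 = {a, b, c}  B4 = {a, c, j}  B5 = {b, c, e}  B6 = {a, b, i}  B7 = {a, c, g}  B8 = {a, c, d}
Tree: B1–B2, B2–B3, B2–B4, B3–B5, B3–B6, B4–B7, B7–B8
Each bag holds 3 vertices, so the decomposition has width 2, which upper-bounds the treewidth. On the other hand G contains the 3-clique {b, c, e}. A clique must lie in a single bag of any decomposition, so no decomposition can have width below 2. Therefore the treewidth is 2.

2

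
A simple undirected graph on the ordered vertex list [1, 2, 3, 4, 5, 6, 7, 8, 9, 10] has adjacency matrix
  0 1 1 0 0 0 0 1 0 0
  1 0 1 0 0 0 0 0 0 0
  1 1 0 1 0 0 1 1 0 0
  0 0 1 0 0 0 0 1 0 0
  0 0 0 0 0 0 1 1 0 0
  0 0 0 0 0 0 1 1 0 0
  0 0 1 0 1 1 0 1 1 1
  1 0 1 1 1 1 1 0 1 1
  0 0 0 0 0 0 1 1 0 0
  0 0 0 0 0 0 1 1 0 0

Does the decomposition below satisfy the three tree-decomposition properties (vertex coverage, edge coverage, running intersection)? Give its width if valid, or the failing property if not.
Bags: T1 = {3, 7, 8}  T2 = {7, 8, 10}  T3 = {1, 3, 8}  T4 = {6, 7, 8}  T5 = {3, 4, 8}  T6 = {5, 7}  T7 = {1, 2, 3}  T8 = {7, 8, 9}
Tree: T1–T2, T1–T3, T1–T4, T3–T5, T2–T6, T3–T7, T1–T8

No — edge (8,5) lies in no bag.

A tree decomposition must satisfy three properties: every vertex lies in some bag; for every edge, both endpoints lie together in some bag; and for every vertex, the bags containing it form a connected subtree. Here edge (8,5) lies in no bag, so the decomposition is invalid.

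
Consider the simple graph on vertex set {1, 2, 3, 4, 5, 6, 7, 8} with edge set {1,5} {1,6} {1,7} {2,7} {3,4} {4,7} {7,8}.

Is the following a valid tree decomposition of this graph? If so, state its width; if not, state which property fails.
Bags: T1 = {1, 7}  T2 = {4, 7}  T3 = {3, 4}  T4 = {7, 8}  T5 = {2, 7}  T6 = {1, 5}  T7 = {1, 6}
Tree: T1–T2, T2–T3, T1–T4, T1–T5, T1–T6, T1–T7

Checking the three conditions: (i) the bags cover all of {1, 2, 3, 4, 5, 6, 7, 8}; (ii) for each edge, some bag contains both endpoints; (iii) the bags containing any fixed vertex form a subtree. All hold, so the decomposition is valid with width 2 − 1 = 1.

Yes; width 1.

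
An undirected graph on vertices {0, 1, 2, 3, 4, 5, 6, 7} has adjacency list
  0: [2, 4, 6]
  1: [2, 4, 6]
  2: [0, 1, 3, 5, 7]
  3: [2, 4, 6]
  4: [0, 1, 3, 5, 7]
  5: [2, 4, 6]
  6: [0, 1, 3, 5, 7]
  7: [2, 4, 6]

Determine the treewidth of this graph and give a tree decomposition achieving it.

Treewidth 3.
Bags: B1 = {1, 2, 4, 6}  B2 = {0, 2, 4, 6}  B3 = {2, 3, 4, 6}  B4 = {2, 4, 6, 7}  B5 = {2, 4, 5, 6}
Tree: B1–B2, B2–B3, B3–B4, B4–B5

Each bag holds 4 vertices, so the decomposition has width 3, which upper-bounds the treewidth. For the lower bound: the 4 vertex sets {1,4}, {0,2}, {6}, {3} are disjoint, each induces a connected subgraph, and every pair is joined by at least one edge of G. Contracting each set to a single vertex therefore yields K_{4} as a minor, and since treewidth is minor-monotone, tw(G) ≥ tw(K_{4}) = 3. Combining the bounds, tw(G) = 3.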